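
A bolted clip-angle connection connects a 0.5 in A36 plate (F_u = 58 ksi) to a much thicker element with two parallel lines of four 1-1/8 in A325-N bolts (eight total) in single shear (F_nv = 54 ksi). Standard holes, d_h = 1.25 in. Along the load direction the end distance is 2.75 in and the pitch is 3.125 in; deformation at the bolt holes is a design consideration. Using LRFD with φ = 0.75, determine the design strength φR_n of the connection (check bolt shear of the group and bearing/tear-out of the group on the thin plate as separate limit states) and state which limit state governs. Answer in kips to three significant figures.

322 kips (bolt shear governs)

Bolt shear: A_b = π·1.125²/4 = 0.994 in²; R_n = 54 × 0.994 × 8 × 1 = 429.4 kips → 0.75 × 429.4 = 322 kips.
Bearing (1.2 l_c t F_u ≤ 2.4 d t F_u): upper limit = 2.4·1.125·0.5·58 = 78.3 kips.
  Edge l_c = 2.75 − 1.25/2 = 2.125 → r_n = 73.95 kips; interior l_c = 3.125 − 1.25 = 1.875 → r_n = 65.25 kips.
  R_n,bearing = 2·73.95 + 6·65.25 = 539.4 kips → 0.75 × 539.4 = 405 kips.
Bolt shear governs: 322 kips.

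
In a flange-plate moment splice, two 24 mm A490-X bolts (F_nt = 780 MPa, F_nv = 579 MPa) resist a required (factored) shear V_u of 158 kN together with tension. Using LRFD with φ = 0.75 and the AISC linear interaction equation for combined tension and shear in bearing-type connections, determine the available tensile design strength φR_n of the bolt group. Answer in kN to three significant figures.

A_b = π·24²/4 = 452.4 mm²; f_rv = 158 × 1000 / (2 × 452.4) = 174.6 MPa.
F'_nt = 1.3 F_nt − (F_nt / φF_nv) f_rv = 1.3·780 − (780/(0.75·579))·174.6 = 700.3 MPa, capped at F_nt → F'_nt = 700.3 MPa.
R_n = F'_nt · A_b · n = 700.3 × 452.4 × 2 / 1000 = 633.6 kN.
Design strength φR_n = 0.75 × 633.6 = 475 kN.

475 kN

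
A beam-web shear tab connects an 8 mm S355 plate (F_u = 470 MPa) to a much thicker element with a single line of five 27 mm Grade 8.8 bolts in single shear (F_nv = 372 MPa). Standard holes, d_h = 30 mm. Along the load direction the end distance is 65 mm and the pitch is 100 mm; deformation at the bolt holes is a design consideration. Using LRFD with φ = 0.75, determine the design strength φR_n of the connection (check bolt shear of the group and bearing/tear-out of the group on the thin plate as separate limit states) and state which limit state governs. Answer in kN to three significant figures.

799 kN (bolt shear governs)

Bolt shear: A_b = π·27²/4 = 572.6 mm²; R_n = 372 × 572.6 × 5 × 1 / 1000 = 1065 kN → 0.75 × 1065 = 799 kN.
Bearing (1.2 l_c t F_u ≤ 2.4 d t F_u): upper limit = 2.4·27·8·470 / 1000 = 243.6 kN.
  Edge l_c = 65 − 30/2 = 50 → r_n = 225.6 kN; interior l_c = 100 − 30 = 70 → r_n = 243.6 kN.
  R_n,bearing = 1·225.6 + 4·243.6 = 1200 kN → 0.75 × 1200 = 900 kN.
Bolt shear governs: 799 kN.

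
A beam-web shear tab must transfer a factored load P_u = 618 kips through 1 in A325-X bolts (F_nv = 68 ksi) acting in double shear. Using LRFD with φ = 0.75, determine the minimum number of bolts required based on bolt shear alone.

8 bolts

A_b = π·1²/4 = 0.7854 in².
Per-bolt design strength φR_n = 0.75 × 68 × 0.7854 × 2 = 80.11 kips.
n ≥ 618 / 80.11 = 7.714 → use 8 bolts.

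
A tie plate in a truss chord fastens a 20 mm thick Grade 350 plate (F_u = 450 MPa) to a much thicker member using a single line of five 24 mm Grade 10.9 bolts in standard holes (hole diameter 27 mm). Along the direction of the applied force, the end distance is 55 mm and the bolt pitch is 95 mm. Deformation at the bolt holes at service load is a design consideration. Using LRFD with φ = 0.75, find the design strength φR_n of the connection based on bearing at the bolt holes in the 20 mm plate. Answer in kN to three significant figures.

1890 kN

Per bolt r_n = 1.2 l_c t F_u ≤ 2.4 d t F_u; upper limit = 2.4 × 24 × 20 × 450 / 1000 = 518.4 kN.
Edge bolt: l_c = 55 − 27/2 = 41.5 mm → 1.2 × 41.5 × 20 × 450 / 1000 = 448.2 → r_n = 448.2 kN.
Interior bolts: l_c = 95 − 27 = 68 mm → 1.2 × 68 × 20 × 450 / 1000 = 734.4 → r_n = 518.4 kN.
R_n = 1 × 448.2 + 4 × 518.4 = 2522 kN.
Design strength φR_n = 0.75 × 2522 = 1890 kN.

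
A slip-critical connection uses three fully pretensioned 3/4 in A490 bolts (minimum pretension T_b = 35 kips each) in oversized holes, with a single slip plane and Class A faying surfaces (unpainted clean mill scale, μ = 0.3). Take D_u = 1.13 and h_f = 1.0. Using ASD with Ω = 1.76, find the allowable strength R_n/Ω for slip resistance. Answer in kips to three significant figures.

20.2 kips

R_n = μ · D_u · h_f · T_b · n_s · n_b = 0.3 × 1.13 × 1.0 × 35 × 1 × 3 = 35.59 kips.
Allowable strength R_n/Ω = 35.59 / 1.76 = 20.2 kips.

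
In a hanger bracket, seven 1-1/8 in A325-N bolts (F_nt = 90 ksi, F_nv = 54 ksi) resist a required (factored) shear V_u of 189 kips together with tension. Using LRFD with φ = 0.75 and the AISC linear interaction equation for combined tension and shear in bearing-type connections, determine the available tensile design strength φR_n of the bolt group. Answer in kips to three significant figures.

A_b = π·1.125²/4 = 0.994 in²; f_rv = 189 / (7 × 0.994) = 27.16 ksi.
F'_nt = 1.3 F_nt − (F_nt / φF_nv) f_rv = 1.3·90 − (90/(0.75·54))·27.16 = 56.64 ksi, capped at F_nt → F'_nt = 56.64 ksi.
R_n = F'_nt · A_b · n = 56.64 × 0.994 × 7 = 394.1 kips.
Design strength φR_n = 0.75 × 394.1 = 296 kips.

296 kips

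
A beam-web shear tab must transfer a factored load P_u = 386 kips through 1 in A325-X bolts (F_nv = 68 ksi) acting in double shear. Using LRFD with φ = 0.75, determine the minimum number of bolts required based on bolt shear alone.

A_b = π·1²/4 = 0.7854 in².
Per-bolt design strength φR_n = 0.75 × 68 × 0.7854 × 2 = 80.11 kips.
n ≥ 386 / 80.11 = 4.818 → use 5 bolts.

5 bolts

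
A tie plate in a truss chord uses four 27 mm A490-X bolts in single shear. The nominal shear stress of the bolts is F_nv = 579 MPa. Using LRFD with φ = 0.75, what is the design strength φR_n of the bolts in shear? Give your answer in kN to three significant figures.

995 kN

A_b = π × 27² / 4 = 572.6 mm².
R_n = F_nv · A_b · n · n_s = 579 × 572.6 × 4 × 1 / 1000 = 1326 kN.
Design strength φR_n = 0.75 × 1326 = 995 kN.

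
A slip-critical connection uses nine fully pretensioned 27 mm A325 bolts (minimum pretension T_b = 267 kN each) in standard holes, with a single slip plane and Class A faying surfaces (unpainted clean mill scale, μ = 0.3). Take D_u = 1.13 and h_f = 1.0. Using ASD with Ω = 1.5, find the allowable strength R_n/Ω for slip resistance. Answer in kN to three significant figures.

543 kN

R_n = μ · D_u · h_f · T_b · n_s · n_b = 0.3 × 1.13 × 1.0 × 267 × 1 × 9 = 814.6 kN.
Allowable strength R_n/Ω = 814.6 / 1.5 = 543 kN.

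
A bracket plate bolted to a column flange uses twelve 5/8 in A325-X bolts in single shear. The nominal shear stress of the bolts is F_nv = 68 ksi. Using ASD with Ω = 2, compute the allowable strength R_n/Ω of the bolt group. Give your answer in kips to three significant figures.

125 kips

A_b = π × 0.625² / 4 = 0.3068 in².
R_n = F_nv · A_b · n · n_s = 68 × 0.3068 × 12 × 1 = 250.3 kips.
Allowable strength R_n/Ω = 250.3 / 2 = 125 kips.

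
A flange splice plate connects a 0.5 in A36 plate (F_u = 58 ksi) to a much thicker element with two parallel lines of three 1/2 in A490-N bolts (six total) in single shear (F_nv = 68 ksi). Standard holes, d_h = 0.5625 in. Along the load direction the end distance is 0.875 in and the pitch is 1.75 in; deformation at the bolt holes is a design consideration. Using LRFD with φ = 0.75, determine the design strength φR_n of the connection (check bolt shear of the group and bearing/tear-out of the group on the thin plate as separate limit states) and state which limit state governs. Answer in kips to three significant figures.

60.1 kips (bolt shear governs)

Bolt shear: A_b = π·0.5²/4 = 0.1963 in²; R_n = 68 × 0.1963 × 6 × 1 = 80.11 kips → 0.75 × 80.11 = 60.1 kips.
Bearing (1.2 l_c t F_u ≤ 2.4 d t F_u): upper limit = 2.4·0.5·0.5·58 = 34.8 kips.
  Edge l_c = 0.875 − 0.5625/2 = 0.5938 → r_n = 20.66 kips; interior l_c = 1.75 − 0.5625 = 1.188 → r_n = 34.8 kips.
  R_n,bearing = 2·20.66 + 4·34.8 = 180.5 kips → 0.75 × 180.5 = 135 kips.
Bolt shear governs: 60.1 kips.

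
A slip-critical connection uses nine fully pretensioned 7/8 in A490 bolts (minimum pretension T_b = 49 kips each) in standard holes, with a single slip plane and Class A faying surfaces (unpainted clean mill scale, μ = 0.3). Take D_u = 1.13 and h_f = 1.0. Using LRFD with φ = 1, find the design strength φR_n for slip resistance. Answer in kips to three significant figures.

R_n = μ · D_u · h_f · T_b · n_s · n_b = 0.3 × 1.13 × 1.0 × 49 × 1 × 9 = 149.5 kips.
Design strength φR_n = 1 × 149.5 = 149 kips.

149 kips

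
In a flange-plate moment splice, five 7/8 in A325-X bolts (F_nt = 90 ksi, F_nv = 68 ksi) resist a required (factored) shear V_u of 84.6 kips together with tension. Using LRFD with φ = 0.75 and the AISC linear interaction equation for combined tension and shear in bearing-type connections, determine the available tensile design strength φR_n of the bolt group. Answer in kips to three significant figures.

152 kips

A_b = π·0.875²/4 = 0.6013 in²; f_rv = 84.6 / (5 × 0.6013) = 28.14 ksi.
F'_nt = 1.3 F_nt − (F_nt / φF_nv) f_rv = 1.3·90 − (90/(0.75·68))·28.14 = 67.34 ksi, capped at F_nt → F'_nt = 67.34 ksi.
R_n = F'_nt · A_b · n = 67.34 × 0.6013 × 5 = 202.5 kips.
Design strength φR_n = 0.75 × 202.5 = 152 kips.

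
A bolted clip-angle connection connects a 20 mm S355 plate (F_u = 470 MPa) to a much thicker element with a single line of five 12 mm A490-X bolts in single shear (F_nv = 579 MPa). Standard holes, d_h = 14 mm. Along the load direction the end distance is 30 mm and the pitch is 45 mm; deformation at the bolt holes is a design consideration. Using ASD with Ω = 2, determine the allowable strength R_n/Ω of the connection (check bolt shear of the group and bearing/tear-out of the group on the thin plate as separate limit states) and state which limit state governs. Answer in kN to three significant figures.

164 kN (bolt shear governs)

Bolt shear: A_b = π·12²/4 = 113.1 mm²; R_n = 579 × 113.1 × 5 × 1 / 1000 = 327.4 kN → 327.4 / 2 = 164 kN.
Bearing (1.2 l_c t F_u ≤ 2.4 d t F_u): upper limit = 2.4·12·20·470 / 1000 = 270.7 kN.
  Edge l_c = 30 − 14/2 = 23 → r_n = 259.4 kN; interior l_c = 45 − 14 = 31 → r_n = 270.7 kN.
  R_n,bearing = 1·259.4 + 4·270.7 = 1342 kN → 1342 / 2 = 671 kN.
Bolt shear governs: 164 kN.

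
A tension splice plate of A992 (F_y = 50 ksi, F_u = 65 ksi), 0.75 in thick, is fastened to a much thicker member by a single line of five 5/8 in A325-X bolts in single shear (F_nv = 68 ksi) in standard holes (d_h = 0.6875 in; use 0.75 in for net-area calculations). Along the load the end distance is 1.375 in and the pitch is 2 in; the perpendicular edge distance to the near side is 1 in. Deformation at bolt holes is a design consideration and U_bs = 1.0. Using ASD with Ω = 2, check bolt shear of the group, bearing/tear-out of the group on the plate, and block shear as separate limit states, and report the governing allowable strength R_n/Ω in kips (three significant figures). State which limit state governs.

Bolt shear: A_b = π·0.625²/4 = 0.3068 in²; R_n = 68 × 0.3068 × 5 × 1 = 104.3 kips → 104.3 / 2 = 52.2 kips.
Bearing: edge l_c = 1.031, r_n = 60.33 kips; interior l_c = 1.312, r_n = 73.12 kips; R_n = 60.33 + 4·73.12 = 352.8 kips → 176 kips.
Block shear: A_gv = 7.031, A_nv = 4.5, A_nt = 0.4688 in²; R_n = min(0.6F_uA_nv, 0.6F_yA_gv) + U_bs·F_u·A_nt = 206 kips → 103 kips.
Bolt shear governs: 52.2 kips.

52.2 kips (bolt shear governs)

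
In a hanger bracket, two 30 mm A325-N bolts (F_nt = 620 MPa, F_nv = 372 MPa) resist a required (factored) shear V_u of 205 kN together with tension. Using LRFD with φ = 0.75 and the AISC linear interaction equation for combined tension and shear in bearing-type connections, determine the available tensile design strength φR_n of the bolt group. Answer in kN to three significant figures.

513 kN

A_b = π·30²/4 = 706.9 mm²; f_rv = 205 × 1000 / (2 × 706.9) = 145 MPa.
F'_nt = 1.3 F_nt − (F_nt / φF_nv) f_rv = 1.3·620 − (620/(0.75·372))·145 = 483.8 MPa, capped at F_nt → F'_nt = 483.8 MPa.
R_n = F'_nt · A_b · n = 483.8 × 706.9 × 2 / 1000 = 683.9 kN.
Design strength φR_n = 0.75 × 683.9 = 513 kN.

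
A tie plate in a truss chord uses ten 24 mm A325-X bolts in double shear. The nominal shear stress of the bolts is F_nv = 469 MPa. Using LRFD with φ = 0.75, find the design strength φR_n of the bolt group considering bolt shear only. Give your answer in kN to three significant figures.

3180 kN

A_b = π × 24² / 4 = 452.4 mm².
R_n = F_nv · A_b · n · n_s = 469 × 452.4 × 10 × 2 / 1000 = 4243 kN.
Design strength φR_n = 0.75 × 4243 = 3180 kN.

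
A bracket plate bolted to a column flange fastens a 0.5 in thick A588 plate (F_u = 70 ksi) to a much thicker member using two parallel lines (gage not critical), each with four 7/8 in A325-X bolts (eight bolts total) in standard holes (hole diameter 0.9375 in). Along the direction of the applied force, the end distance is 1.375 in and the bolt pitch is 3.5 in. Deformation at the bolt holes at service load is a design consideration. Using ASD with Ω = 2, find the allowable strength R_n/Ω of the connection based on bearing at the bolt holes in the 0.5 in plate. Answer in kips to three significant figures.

259 kips

Per bolt r_n = 1.2 l_c t F_u ≤ 2.4 d t F_u; upper limit = 2.4 × 0.875 × 0.5 × 70 = 73.5 kips.
Edge bolt: l_c = 1.375 − 0.9375/2 = 0.9062 in → 1.2 × 0.9062 × 0.5 × 70 = 38.06 → r_n = 38.06 kips.
Interior bolts: l_c = 3.5 − 0.9375 = 2.562 in → 1.2 × 2.562 × 0.5 × 70 = 107.6 → r_n = 73.5 kips.
R_n = 2 × 38.06 + 6 × 73.5 = 517.1 kips.
Allowable strength R_n/Ω = 517.1 / 2 = 259 kips.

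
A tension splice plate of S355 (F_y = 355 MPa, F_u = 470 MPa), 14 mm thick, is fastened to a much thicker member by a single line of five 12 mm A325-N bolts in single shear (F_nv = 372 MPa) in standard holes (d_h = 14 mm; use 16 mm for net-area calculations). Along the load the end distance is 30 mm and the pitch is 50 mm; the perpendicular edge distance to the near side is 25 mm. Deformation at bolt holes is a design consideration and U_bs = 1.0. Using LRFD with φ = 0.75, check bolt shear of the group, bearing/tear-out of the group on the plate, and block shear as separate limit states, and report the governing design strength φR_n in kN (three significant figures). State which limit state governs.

Bolt shear: A_b = π·12²/4 = 113.1 mm²; R_n = 372 × 113.1 × 5 × 1 / 1000 = 210.4 kN → 0.75 × 210.4 = 158 kN.
Bearing: edge l_c = 23, r_n = 181.6 kN; interior l_c = 36, r_n = 189.5 kN; R_n = 181.6 + 4·189.5 = 939.6 kN → 705 kN.
Block shear: A_gv = 3220, A_nv = 2212, A_nt = 238 mm²; R_n = min(0.6F_uA_nv, 0.6F_yA_gv) + U_bs·F_u·A_nt = 735.6 kN → 552 kN.
Bolt shear governs: 158 kN.

158 kN (bolt shear governs)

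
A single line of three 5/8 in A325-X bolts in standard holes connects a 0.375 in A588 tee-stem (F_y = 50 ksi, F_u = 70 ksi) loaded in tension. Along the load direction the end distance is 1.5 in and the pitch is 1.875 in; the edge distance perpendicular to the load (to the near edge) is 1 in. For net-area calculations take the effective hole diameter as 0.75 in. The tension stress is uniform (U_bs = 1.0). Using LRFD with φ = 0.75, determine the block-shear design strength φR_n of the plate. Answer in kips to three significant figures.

Shear plane L_v = 1.5 + 2·1.875 = 5.25 in; A_gv = 5.25 × 0.375 = 1.969 in².
A_nv = (5.25 − 2.5·0.75) × 0.375 = 1.266 in².
A_nt = (1 − 0.5·0.75) × 0.375 = 0.2344 in².
0.6 F_u A_nv = 53.16 kips; 0.6 F_y A_gv = 59.06 kips → shear rupture governs the shear term.
R_n = 53.16 + 1.0 × 70 × 0.2344 = 69.56 kips.
Design strength φR_n = 0.75 × 69.56 = 52.2 kips.

52.2 kips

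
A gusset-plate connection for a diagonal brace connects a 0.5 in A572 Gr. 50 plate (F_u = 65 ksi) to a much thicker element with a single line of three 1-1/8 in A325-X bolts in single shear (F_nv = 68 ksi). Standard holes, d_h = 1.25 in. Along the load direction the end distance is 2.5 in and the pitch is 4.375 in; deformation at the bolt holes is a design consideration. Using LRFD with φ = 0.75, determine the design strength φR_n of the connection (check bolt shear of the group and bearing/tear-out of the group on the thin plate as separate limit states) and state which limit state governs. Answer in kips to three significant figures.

152 kips (bolt shear governs)

Bolt shear: A_b = π·1.125²/4 = 0.994 in²; R_n = 68 × 0.994 × 3 × 1 = 202.8 kips → 0.75 × 202.8 = 152 kips.
Bearing (1.2 l_c t F_u ≤ 2.4 d t F_u): upper limit = 2.4·1.125·0.5·65 = 87.75 kips.
  Edge l_c = 2.5 − 1.25/2 = 1.875 → r_n = 73.12 kips; interior l_c = 4.375 − 1.25 = 3.125 → r_n = 87.75 kips.
  R_n,bearing = 1·73.12 + 2·87.75 = 248.6 kips → 0.75 × 248.6 = 186 kips.
Bolt shear governs: 152 kips.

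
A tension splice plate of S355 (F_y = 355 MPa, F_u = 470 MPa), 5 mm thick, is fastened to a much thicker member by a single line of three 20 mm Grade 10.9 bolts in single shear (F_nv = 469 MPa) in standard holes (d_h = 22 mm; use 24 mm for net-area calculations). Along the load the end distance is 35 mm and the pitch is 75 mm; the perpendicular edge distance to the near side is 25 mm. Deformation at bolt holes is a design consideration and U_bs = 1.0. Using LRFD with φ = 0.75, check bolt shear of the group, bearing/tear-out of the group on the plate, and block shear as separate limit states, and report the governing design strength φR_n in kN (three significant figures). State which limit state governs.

Bolt shear: A_b = π·20²/4 = 314.2 mm²; R_n = 469 × 314.2 × 3 × 1 / 1000 = 442 kN → 0.75 × 442 = 332 kN.
Bearing: edge l_c = 24, r_n = 67.68 kN; interior l_c = 53, r_n = 112.8 kN; R_n = 67.68 + 2·112.8 = 293.3 kN → 220 kN.
Block shear: A_gv = 925, A_nv = 625, A_nt = 65 mm²; R_n = min(0.6F_uA_nv, 0.6F_yA_gv) + U_bs·F_u·A_nt = 206.8 kN → 155 kN.
Block shear governs: 155 kN.

155 kN (block shear governs)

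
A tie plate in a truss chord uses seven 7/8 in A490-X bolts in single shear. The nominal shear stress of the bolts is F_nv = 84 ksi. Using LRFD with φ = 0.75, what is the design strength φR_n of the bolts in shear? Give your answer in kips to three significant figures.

A_b = π × 0.875² / 4 = 0.6013 in².
R_n = F_nv · A_b · n · n_s = 84 × 0.6013 × 7 × 1 = 353.6 kips.
Design strength φR_n = 0.75 × 353.6 = 265 kips.

265 kips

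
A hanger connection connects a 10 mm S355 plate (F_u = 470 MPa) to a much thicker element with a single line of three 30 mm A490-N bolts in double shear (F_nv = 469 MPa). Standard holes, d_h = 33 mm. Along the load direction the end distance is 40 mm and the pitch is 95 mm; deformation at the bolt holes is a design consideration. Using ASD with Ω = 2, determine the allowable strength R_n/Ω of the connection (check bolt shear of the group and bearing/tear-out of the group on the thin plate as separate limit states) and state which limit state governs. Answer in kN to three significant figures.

Bolt shear: A_b = π·30²/4 = 706.9 mm²; R_n = 469 × 706.9 × 3 × 2 / 1000 = 1989 kN → 1989 / 2 = 995 kN.
Bearing (1.2 l_c t F_u ≤ 2.4 d t F_u): upper limit = 2.4·30·10·470 / 1000 = 338.4 kN.
  Edge l_c = 40 − 33/2 = 23.5 → r_n = 132.5 kN; interior l_c = 95 − 33 = 62 → r_n = 338.4 kN.
  R_n,bearing = 1·132.5 + 2·338.4 = 809.3 kN → 809.3 / 2 = 405 kN.
Bearing governs: 405 kN.

405 kN (bearing governs)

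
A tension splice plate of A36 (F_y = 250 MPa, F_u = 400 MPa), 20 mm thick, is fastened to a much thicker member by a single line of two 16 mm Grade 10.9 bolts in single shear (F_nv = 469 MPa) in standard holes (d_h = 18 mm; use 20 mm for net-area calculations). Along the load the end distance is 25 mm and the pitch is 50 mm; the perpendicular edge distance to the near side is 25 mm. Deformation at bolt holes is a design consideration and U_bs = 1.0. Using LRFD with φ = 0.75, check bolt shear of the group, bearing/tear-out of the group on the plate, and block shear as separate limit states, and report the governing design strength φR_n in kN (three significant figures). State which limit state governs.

141 kN (bolt shear governs)

Bolt shear: A_b = π·16²/4 = 201.1 mm²; R_n = 469 × 201.1 × 2 × 1 / 1000 = 188.6 kN → 0.75 × 188.6 = 141 kN.
Bearing: edge l_c = 16, r_n = 153.6 kN; interior l_c = 32, r_n = 307.2 kN; R_n = 153.6 + 1·307.2 = 460.8 kN → 346 kN.
Block shear: A_gv = 1500, A_nv = 900, A_nt = 300 mm²; R_n = min(0.6F_uA_nv, 0.6F_yA_gv) + U_bs·F_u·A_nt = 336 kN → 252 kN.
Bolt shear governs: 141 kN.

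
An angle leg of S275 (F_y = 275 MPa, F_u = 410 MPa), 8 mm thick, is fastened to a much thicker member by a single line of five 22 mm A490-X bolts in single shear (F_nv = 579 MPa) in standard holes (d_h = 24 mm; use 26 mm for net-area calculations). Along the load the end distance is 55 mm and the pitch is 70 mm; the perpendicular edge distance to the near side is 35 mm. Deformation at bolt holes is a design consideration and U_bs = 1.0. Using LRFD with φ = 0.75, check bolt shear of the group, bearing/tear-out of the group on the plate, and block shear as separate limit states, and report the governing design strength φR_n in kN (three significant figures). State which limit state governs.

376 kN (block shear governs)

Bolt shear: A_b = π·22²/4 = 380.1 mm²; R_n = 579 × 380.1 × 5 × 1 / 1000 = 1100 kN → 0.75 × 1100 = 825 kN.
Bearing: edge l_c = 43, r_n = 169.2 kN; interior l_c = 46, r_n = 173.2 kN; R_n = 169.2 + 4·173.2 = 862 kN → 646 kN.
Block shear: A_gv = 2680, A_nv = 1744, A_nt = 176 mm²; R_n = min(0.6F_uA_nv, 0.6F_yA_gv) + U_bs·F_u·A_nt = 501.2 kN → 376 kN.
Block shear governs: 376 kN.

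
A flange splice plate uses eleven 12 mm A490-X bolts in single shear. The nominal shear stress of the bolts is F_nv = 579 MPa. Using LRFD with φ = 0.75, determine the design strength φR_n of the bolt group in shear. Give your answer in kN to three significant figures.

540 kN

A_b = π × 12² / 4 = 113.1 mm².
R_n = F_nv · A_b · n · n_s = 579 × 113.1 × 11 × 1 / 1000 = 720.3 kN.
Design strength φR_n = 0.75 × 720.3 = 540 kN.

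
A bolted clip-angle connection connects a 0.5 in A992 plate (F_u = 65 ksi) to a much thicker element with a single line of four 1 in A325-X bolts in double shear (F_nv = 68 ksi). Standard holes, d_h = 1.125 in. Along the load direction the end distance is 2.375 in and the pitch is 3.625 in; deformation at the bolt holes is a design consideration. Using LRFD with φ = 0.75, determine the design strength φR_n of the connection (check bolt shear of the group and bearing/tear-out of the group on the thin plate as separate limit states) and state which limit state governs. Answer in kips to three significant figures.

229 kips (bearing governs)

Bolt shear: A_b = π·1²/4 = 0.7854 in²; R_n = 68 × 0.7854 × 4 × 2 = 427.3 kips → 0.75 × 427.3 = 320 kips.
Bearing (1.2 l_c t F_u ≤ 2.4 d t F_u): upper limit = 2.4·1·0.5·65 = 78 kips.
  Edge l_c = 2.375 − 1.125/2 = 1.812 → r_n = 70.69 kips; interior l_c = 3.625 − 1.125 = 2.5 → r_n = 78 kips.
  R_n,bearing = 1·70.69 + 3·78 = 304.7 kips → 0.75 × 304.7 = 229 kips.
Bearing governs: 229 kips.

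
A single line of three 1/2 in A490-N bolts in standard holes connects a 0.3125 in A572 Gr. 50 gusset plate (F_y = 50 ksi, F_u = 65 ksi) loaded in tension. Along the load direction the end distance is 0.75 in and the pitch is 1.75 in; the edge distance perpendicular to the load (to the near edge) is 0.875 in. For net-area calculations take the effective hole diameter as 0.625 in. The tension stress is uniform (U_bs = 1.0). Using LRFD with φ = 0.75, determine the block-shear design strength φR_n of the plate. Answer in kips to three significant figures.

33.1 kips

Shear plane L_v = 0.75 + 2·1.75 = 4.25 in; A_gv = 4.25 × 0.3125 = 1.328 in².
A_nv = (4.25 − 2.5·0.625) × 0.3125 = 0.8398 in².
A_nt = (0.875 − 0.5·0.625) × 0.3125 = 0.1758 in².
0.6 F_u A_nv = 32.75 kips; 0.6 F_y A_gv = 39.84 kips → shear rupture governs the shear term.
R_n = 32.75 + 1.0 × 65 × 0.1758 = 44.18 kips.
Design strength φR_n = 0.75 × 44.18 = 33.1 kips.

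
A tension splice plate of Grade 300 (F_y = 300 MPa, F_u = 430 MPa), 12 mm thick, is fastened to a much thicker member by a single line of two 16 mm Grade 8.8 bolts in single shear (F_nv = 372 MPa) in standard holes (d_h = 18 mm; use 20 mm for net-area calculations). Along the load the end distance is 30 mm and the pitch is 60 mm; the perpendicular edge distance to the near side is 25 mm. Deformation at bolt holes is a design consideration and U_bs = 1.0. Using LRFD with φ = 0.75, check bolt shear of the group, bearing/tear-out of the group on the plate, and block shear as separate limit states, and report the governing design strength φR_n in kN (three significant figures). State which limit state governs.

Bolt shear: A_b = π·16²/4 = 201.1 mm²; R_n = 372 × 201.1 × 2 × 1 / 1000 = 149.6 kN → 0.75 × 149.6 = 112 kN.
Bearing: edge l_c = 21, r_n = 130 kN; interior l_c = 42, r_n = 198.1 kN; R_n = 130 + 1·198.1 = 328.2 kN → 246 kN.
Block shear: A_gv = 1080, A_nv = 720, A_nt = 180 mm²; R_n = min(0.6F_uA_nv, 0.6F_yA_gv) + U_bs·F_u·A_nt = 263.2 kN → 197 kN.
Bolt shear governs: 112 kN.

112 kN (bolt shear governs)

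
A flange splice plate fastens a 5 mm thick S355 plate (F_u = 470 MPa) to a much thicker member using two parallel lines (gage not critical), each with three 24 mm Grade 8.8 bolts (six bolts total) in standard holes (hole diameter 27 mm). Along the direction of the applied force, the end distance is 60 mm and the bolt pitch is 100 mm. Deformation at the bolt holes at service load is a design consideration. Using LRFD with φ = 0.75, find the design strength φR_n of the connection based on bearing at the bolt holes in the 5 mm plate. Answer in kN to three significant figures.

603 kN

Per bolt r_n = 1.2 l_c t F_u ≤ 2.4 d t F_u; upper limit = 2.4 × 24 × 5 × 470 / 1000 = 135.4 kN.
Edge bolt: l_c = 60 − 27/2 = 46.5 mm → 1.2 × 46.5 × 5 × 470 / 1000 = 131.1 → r_n = 131.1 kN.
Interior bolts: l_c = 100 − 27 = 73 mm → 1.2 × 73 × 5 × 470 / 1000 = 205.9 → r_n = 135.4 kN.
R_n = 2 × 131.1 + 4 × 135.4 = 803.7 kN.
Design strength φR_n = 0.75 × 803.7 = 603 kN.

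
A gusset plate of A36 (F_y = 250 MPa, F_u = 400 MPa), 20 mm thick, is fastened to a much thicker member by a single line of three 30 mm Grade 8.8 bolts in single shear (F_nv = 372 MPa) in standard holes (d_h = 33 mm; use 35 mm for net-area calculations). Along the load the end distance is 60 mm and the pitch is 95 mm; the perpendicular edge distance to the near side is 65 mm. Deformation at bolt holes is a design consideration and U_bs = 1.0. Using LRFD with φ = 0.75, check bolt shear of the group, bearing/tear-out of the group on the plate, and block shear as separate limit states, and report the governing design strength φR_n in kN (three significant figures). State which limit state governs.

592 kN (bolt shear governs)

Bolt shear: A_b = π·30²/4 = 706.9 mm²; R_n = 372 × 706.9 × 3 × 1 / 1000 = 788.9 kN → 0.75 × 788.9 = 592 kN.
Bearing: edge l_c = 43.5, r_n = 417.6 kN; interior l_c = 62, r_n = 576 kN; R_n = 417.6 + 2·576 = 1570 kN → 1180 kN.
Block shear: A_gv = 5000, A_nv = 3250, A_nt = 950 mm²; R_n = min(0.6F_uA_nv, 0.6F_yA_gv) + U_bs·F_u·A_nt = 1130 kN → 848 kN.
Bolt shear governs: 592 kN.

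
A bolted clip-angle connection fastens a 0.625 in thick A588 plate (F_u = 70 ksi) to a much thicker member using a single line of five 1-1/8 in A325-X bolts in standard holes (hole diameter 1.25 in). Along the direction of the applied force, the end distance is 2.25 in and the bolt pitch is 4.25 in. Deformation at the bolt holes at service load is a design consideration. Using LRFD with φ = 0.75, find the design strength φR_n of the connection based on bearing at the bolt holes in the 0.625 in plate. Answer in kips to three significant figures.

Per bolt r_n = 1.2 l_c t F_u ≤ 2.4 d t F_u; upper limit = 2.4 × 1.125 × 0.625 × 70 = 118.1 kips.
Edge bolt: l_c = 2.25 − 1.25/2 = 1.625 in → 1.2 × 1.625 × 0.625 × 70 = 85.31 → r_n = 85.31 kips.
Interior bolts: l_c = 4.25 − 1.25 = 3 in → 1.2 × 3 × 0.625 × 70 = 157.5 → r_n = 118.1 kips.
R_n = 1 × 85.31 + 4 × 118.1 = 557.8 kips.
Design strength φR_n = 0.75 × 557.8 = 418 kips.

418 kips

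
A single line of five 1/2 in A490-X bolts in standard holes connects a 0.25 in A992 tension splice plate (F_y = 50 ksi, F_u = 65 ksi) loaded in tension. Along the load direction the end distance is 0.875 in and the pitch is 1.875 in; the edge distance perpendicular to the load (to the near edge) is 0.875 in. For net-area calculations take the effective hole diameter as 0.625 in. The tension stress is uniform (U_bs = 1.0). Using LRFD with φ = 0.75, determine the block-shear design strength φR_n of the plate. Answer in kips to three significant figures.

47.5 kips

Shear plane L_v = 0.875 + 4·1.875 = 8.375 in; A_gv = 8.375 × 0.25 = 2.094 in².
A_nv = (8.375 − 4.5·0.625) × 0.25 = 1.391 in².
A_nt = (0.875 − 0.5·0.625) × 0.25 = 0.1406 in².
0.6 F_u A_nv = 54.23 kips; 0.6 F_y A_gv = 62.81 kips → shear rupture governs the shear term.
R_n = 54.23 + 1.0 × 65 × 0.1406 = 63.38 kips.
Design strength φR_n = 0.75 × 63.38 = 47.5 kips.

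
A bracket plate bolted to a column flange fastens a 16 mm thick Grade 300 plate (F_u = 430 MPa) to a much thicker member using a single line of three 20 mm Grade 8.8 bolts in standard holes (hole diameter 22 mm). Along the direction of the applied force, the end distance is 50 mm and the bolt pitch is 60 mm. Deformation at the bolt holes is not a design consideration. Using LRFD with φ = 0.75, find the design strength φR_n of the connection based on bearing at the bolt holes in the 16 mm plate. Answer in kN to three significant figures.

890 kN

Per bolt r_n = 1.5 l_c t F_u ≤ 3.0 d t F_u; upper limit = 3.0 × 20 × 16 × 430 / 1000 = 412.8 kN.
Edge bolt: l_c = 50 − 22/2 = 39 mm → 1.5 × 39 × 16 × 430 / 1000 = 402.5 → r_n = 402.5 kN.
Interior bolts: l_c = 60 − 22 = 38 mm → 1.5 × 38 × 16 × 430 / 1000 = 392.2 → r_n = 392.2 kN.
R_n = 1 × 402.5 + 2 × 392.2 = 1187 kN.
Design strength φR_n = 0.75 × 1187 = 890 kN.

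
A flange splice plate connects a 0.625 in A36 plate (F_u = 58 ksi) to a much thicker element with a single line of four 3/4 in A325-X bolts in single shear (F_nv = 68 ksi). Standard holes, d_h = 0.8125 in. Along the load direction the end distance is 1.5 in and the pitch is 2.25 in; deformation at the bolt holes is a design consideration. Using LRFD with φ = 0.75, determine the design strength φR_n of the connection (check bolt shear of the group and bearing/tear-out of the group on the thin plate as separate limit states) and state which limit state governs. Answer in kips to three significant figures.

Bolt shear: A_b = π·0.75²/4 = 0.4418 in²; R_n = 68 × 0.4418 × 4 × 1 = 120.2 kips → 0.75 × 120.2 = 90.1 kips.
Bearing (1.2 l_c t F_u ≤ 2.4 d t F_u): upper limit = 2.4·0.75·0.625·58 = 65.25 kips.
  Edge l_c = 1.5 − 0.8125/2 = 1.094 → r_n = 47.58 kips; interior l_c = 2.25 − 0.8125 = 1.438 → r_n = 62.53 kips.
  R_n,bearing = 1·47.58 + 3·62.53 = 235.2 kips → 0.75 × 235.2 = 176 kips.
Bolt shear governs: 90.1 kips.

90.1 kips (bolt shear governs)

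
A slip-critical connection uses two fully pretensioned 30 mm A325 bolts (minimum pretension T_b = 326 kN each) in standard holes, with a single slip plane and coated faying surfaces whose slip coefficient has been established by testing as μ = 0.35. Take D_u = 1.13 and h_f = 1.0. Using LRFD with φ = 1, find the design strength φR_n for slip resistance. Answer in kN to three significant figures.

R_n = μ · D_u · h_f · T_b · n_s · n_b = 0.35 × 1.13 × 1.0 × 326 × 1 × 2 = 257.9 kN.
Design strength φR_n = 1 × 257.9 = 258 kN.

258 kN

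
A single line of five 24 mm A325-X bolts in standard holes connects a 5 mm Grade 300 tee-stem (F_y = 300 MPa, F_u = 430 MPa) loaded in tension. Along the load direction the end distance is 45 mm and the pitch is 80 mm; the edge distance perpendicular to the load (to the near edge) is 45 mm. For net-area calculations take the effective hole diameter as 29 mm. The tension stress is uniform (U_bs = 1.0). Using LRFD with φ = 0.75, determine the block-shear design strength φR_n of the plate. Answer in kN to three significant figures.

Shear plane L_v = 45 + 4·80 = 365 mm; A_gv = 365 × 5 = 1825 mm².
A_nv = (365 − 4.5·29) × 5 = 1172 mm².
A_nt = (45 − 0.5·29) × 5 = 152.5 mm².
0.6 F_u A_nv = 302.5 kN; 0.6 F_y A_gv = 328.5 kN → shear rupture governs the shear term.
R_n = 302.5 + 1.0 × 430 × 152.5 / 1000 = 368.1 kN.
Design strength φR_n = 0.75 × 368.1 = 276 kN.

276 kN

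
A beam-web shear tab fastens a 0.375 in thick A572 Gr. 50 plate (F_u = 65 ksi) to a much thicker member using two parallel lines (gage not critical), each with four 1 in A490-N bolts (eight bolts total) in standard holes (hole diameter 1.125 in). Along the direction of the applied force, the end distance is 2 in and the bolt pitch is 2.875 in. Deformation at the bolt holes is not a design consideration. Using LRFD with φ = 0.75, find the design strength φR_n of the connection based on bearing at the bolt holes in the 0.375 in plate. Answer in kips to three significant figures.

367 kips

Per bolt r_n = 1.5 l_c t F_u ≤ 3.0 d t F_u; upper limit = 3.0 × 1 × 0.375 × 65 = 73.12 kips.
Edge bolt: l_c = 2 − 1.125/2 = 1.438 in → 1.5 × 1.438 × 0.375 × 65 = 52.56 → r_n = 52.56 kips.
Interior bolts: l_c = 2.875 − 1.125 = 1.75 in → 1.5 × 1.75 × 0.375 × 65 = 63.98 → r_n = 63.98 kips.
R_n = 2 × 52.56 + 6 × 63.98 = 489 kips.
Design strength φR_n = 0.75 × 489 = 367 kips.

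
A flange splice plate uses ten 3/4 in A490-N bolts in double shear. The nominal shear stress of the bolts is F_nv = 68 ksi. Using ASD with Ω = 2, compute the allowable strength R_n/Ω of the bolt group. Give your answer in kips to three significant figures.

A_b = π × 0.75² / 4 = 0.4418 in².
R_n = F_nv · A_b · n · n_s = 68 × 0.4418 × 10 × 2 = 600.8 kips.
Allowable strength R_n/Ω = 600.8 / 2 = 300 kips.

300 kips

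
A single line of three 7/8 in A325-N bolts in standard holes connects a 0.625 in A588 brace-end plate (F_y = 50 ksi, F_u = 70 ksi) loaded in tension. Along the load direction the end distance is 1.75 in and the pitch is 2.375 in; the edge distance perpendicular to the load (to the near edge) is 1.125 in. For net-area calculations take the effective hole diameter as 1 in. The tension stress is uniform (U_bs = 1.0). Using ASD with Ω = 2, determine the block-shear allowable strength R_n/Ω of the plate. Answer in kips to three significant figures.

Shear plane L_v = 1.75 + 2·2.375 = 6.5 in; A_gv = 6.5 × 0.625 = 4.062 in².
A_nv = (6.5 − 2.5·1) × 0.625 = 2.5 in².
A_nt = (1.125 − 0.5·1) × 0.625 = 0.3906 in².
0.6 F_u A_nv = 105 kips; 0.6 F_y A_gv = 121.9 kips → shear rupture governs the shear term.
R_n = 105 + 1.0 × 70 × 0.3906 = 132.3 kips.
Allowable strength R_n/Ω = 132.3 / 2 = 66.2 kips.

66.2 kips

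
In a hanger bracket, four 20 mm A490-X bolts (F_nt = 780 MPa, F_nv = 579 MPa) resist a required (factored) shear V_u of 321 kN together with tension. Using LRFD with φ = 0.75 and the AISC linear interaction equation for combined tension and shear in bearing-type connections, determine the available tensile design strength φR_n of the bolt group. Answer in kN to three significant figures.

A_b = π·20²/4 = 314.2 mm²; f_rv = 321 × 1000 / (4 × 314.2) = 255.4 MPa.
F'_nt = 1.3 F_nt − (F_nt / φF_nv) f_rv = 1.3·780 − (780/(0.75·579))·255.4 = 555.2 MPa, capped at F_nt → F'_nt = 555.2 MPa.
R_n = F'_nt · A_b · n = 555.2 × 314.2 × 4 / 1000 = 697.6 kN.
Design strength φR_n = 0.75 × 697.6 = 523 kN.

523 kN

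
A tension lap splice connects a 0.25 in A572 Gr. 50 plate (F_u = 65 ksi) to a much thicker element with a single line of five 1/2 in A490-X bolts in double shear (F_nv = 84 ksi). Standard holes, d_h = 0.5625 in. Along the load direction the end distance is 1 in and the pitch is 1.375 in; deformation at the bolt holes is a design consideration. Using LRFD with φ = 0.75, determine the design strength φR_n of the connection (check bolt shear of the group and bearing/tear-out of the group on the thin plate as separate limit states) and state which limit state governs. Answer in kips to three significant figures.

Bolt shear: A_b = π·0.5²/4 = 0.1963 in²; R_n = 84 × 0.1963 × 5 × 2 = 164.9 kips → 0.75 × 164.9 = 124 kips.
Bearing (1.2 l_c t F_u ≤ 2.4 d t F_u): upper limit = 2.4·0.5·0.25·65 = 19.5 kips.
  Edge l_c = 1 − 0.5625/2 = 0.7188 → r_n = 14.02 kips; interior l_c = 1.375 − 0.5625 = 0.8125 → r_n = 15.84 kips.
  R_n,bearing = 1·14.02 + 4·15.84 = 77.39 kips → 0.75 × 77.39 = 58 kips.
Bearing governs: 58 kips.

58 kips (bearing governs)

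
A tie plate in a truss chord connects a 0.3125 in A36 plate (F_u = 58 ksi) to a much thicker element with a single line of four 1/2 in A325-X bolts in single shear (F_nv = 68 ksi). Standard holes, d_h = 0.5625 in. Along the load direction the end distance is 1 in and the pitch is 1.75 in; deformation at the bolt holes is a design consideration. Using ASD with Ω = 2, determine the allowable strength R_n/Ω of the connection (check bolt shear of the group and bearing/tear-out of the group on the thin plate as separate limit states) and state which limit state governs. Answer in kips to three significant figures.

26.7 kips (bolt shear governs)

Bolt shear: A_b = π·0.5²/4 = 0.1963 in²; R_n = 68 × 0.1963 × 4 × 1 = 53.41 kips → 53.41 / 2 = 26.7 kips.
Bearing (1.2 l_c t F_u ≤ 2.4 d t F_u): upper limit = 2.4·0.5·0.3125·58 = 21.75 kips.
  Edge l_c = 1 − 0.5625/2 = 0.7188 → r_n = 15.63 kips; interior l_c = 1.75 − 0.5625 = 1.188 → r_n = 21.75 kips.
  R_n,bearing = 1·15.63 + 3·21.75 = 80.88 kips → 80.88 / 2 = 40.4 kips.
Bolt shear governs: 26.7 kips.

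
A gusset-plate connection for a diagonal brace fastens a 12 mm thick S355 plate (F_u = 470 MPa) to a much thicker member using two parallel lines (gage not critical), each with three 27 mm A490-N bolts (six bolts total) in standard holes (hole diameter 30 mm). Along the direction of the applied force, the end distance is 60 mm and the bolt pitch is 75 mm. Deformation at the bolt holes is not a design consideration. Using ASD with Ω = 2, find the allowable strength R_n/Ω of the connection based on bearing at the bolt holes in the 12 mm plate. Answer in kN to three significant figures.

Per bolt r_n = 1.5 l_c t F_u ≤ 3.0 d t F_u; upper limit = 3.0 × 27 × 12 × 470 / 1000 = 456.8 kN.
Edge bolt: l_c = 60 − 30/2 = 45 mm → 1.5 × 45 × 12 × 470 / 1000 = 380.7 → r_n = 380.7 kN.
Interior bolts: l_c = 75 − 30 = 45 mm → 1.5 × 45 × 12 × 470 / 1000 = 380.7 → r_n = 380.7 kN.
R_n = 2 × 380.7 + 4 × 380.7 = 2284 kN.
Allowable strength R_n/Ω = 2284 / 2 = 1140 kN.

1140 kN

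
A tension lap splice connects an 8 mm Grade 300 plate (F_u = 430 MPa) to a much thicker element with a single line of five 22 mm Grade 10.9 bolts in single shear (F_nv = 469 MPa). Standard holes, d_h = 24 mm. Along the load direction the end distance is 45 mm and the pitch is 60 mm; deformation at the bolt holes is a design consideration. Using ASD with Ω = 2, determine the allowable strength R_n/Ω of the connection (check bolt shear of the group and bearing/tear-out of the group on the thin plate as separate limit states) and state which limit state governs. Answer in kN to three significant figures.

Bolt shear: A_b = π·22²/4 = 380.1 mm²; R_n = 469 × 380.1 × 5 × 1 / 1000 = 891.4 kN → 891.4 / 2 = 446 kN.
Bearing (1.2 l_c t F_u ≤ 2.4 d t F_u): upper limit = 2.4·22·8·430 / 1000 = 181.6 kN.
  Edge l_c = 45 − 24/2 = 33 → r_n = 136.2 kN; interior l_c = 60 − 24 = 36 → r_n = 148.6 kN.
  R_n,bearing = 1·136.2 + 4·148.6 = 730.7 kN → 730.7 / 2 = 365 kN.
Bearing governs: 365 kN.

365 kN (bearing governs)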